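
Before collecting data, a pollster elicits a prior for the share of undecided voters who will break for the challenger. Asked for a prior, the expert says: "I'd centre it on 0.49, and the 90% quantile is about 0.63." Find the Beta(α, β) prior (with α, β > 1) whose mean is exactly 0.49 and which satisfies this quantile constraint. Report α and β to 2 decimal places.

α ≈ 10.13, β ≈ 10.54

With mean 0.49 fixed, write α = 0.49s, β = 0.51s where s = α+β.
Need P(θ < 0.63) = 0.9 under Beta(0.49s, 0.51s). Normal approximation: (q−m)/√(m(1−m)/s) ≈ z_{0.9} = 1.28, so s ≈ 0.49·0.51·(1.28)²/(0.63−0.49)² = 20.9.
At s = 20.9: P(θ<0.63) ≈ 0.902. Adjusting to match 0.9 gives s ≈ 20.66.
So α = 0.49·20.66 ≈ 10.13, β = 0.51·20.66 ≈ 10.54.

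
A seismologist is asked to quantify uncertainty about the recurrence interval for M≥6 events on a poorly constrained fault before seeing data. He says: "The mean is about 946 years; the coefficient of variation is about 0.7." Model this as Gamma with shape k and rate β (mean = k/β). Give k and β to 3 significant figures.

For Gamma(k, rate β): mean = k/β, variance = k/β², so CV = 1/√k.
CV = 0.7, hence k = 1/CV² = 2.04.
Then β = k/mean = 2.04/946 = 0.00216.

k ≈ 2.04, β ≈ 0.00216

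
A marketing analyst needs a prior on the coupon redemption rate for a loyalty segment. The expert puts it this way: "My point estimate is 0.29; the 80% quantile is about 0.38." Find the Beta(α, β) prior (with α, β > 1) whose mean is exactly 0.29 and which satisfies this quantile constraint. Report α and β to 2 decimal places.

With mean 0.29 fixed, write α = 0.29s, β = 0.71s where s = α+β.
Need P(θ < 0.38) = 0.8 under Beta(0.29s, 0.71s). Normal approximation: (q−m)/√(m(1−m)/s) ≈ z_{0.8} = 0.842, so s ≈ 0.29·0.71·(0.842)²/(0.38−0.29)² = 18.0.
At s = 18.0: P(θ<0.38) ≈ 0.806. Adjusting to match 0.8 gives s ≈ 16.98.
So α = 0.29·16.98 ≈ 4.92, β = 0.71·16.98 ≈ 12.05.

α ≈ 4.92, β ≈ 12.05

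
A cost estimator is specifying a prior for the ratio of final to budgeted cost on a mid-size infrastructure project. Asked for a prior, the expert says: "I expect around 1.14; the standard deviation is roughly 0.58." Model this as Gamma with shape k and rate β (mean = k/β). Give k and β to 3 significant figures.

For Gamma(k, rate β): mean = k/β, variance = k/β², so CV = 1/√k.
CV = SD/mean = 0.58/1.14 = 0.5088, hence k = 1/CV² = 3.86.
Then β = k/mean = 3.86/1.14 = 3.39.

k ≈ 3.86, β ≈ 3.39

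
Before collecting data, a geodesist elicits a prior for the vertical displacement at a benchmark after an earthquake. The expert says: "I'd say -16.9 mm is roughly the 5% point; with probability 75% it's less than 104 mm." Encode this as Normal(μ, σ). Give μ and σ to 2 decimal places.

For Normal(μ,σ), the p-quantile is μ + z_p·σ. Here z_{0.05} = -1.645, z_{0.75} = 0.6745.
So -16.9 = μ − 1.645σ and 104 = μ + 0.6745σ.
Subtracting: σ = (104 − -16.9)/(0.6745 − (-1.645)) = 52.13.
Then μ = -16.9 − (-1.645)·52.13 = 68.84.

μ = 68.84, σ = 52.13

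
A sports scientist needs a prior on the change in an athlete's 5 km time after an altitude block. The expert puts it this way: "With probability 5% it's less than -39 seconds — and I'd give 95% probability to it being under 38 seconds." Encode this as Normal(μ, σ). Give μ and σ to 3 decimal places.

μ = -0.500, σ = 23.406

For Normal(μ,σ), the p-quantile is μ + z_p·σ. Here z_{0.05} = -1.645, z_{0.95} = 1.645.
So -39 = μ − 1.645σ and 38 = μ + 1.645σ.
Subtracting: σ = (38 − -39)/(1.645 − (-1.645)) = 23.406.
Then μ = -39 − (-1.645)·23.406 = -0.500.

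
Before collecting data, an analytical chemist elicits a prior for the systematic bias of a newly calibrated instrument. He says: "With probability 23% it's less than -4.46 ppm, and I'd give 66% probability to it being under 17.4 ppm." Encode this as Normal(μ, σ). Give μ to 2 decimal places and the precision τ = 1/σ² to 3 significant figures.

For Normal(μ,σ), the p-quantile is μ + z_p·σ. Here z_{0.23} = -0.7388, z_{0.66} = 0.4125.
So -4.46 = μ − 0.7388σ and 17.4 = μ + 0.4125σ.
Subtracting: σ = (17.4 − -4.46)/(0.4125 − (-0.7388)) = 18.99.
Then μ = -4.46 − (-0.7388)·18.99 = 9.57.
Precision τ = 1/σ² = 1/18.99² = 0.00277.

μ = 9.57, τ = 0.00277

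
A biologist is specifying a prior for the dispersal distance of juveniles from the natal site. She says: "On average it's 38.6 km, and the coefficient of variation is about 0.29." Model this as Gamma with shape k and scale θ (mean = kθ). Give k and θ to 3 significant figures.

k ≈ 11.9, θ ≈ 3.25

For Gamma(k, scale θ): mean = kθ, variance = kθ², so CV = 1/√k.
CV = 0.29, hence k = 1/CV² = 11.9.
Then θ = mean/k = 38.6/11.9 = 3.25.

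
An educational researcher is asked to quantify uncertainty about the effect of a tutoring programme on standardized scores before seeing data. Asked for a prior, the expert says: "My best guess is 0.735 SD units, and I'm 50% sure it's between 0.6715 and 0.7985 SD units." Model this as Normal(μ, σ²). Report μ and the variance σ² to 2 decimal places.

μ = 0.73, σ² = 0.01

A symmetric 50% interval runs μ ± z·σ with z = 0.6745.
Half-width = 0.0635, so σ = 0.0635/0.6745 = 0.094 and σ² = 0.01.
μ is the stated best guess, 0.73.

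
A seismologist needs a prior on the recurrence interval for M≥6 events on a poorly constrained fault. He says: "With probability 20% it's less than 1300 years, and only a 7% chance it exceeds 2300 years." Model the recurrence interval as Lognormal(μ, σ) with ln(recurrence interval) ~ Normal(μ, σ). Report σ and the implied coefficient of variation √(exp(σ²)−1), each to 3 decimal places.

If T ~ Lognormal(μ,σ) then ln T ~ Normal(μ,σ), so the p-quantile of ln T is μ + z_p·σ.
ln(1300) = 7.17 and ln(2300) = 7.741; z_{0.2} = -0.8416, z_{0.93} = 1.476.
σ = (7.741 − 7.17)/(1.476 − (-0.8416)) = 0.246.
μ = 7.17 − (-0.8416)·0.246 = 7.377.
CV = √(exp(σ²)−1) = √(exp(0.0606)−1) = 0.250.

σ ≈ 0.246, CV ≈ 0.250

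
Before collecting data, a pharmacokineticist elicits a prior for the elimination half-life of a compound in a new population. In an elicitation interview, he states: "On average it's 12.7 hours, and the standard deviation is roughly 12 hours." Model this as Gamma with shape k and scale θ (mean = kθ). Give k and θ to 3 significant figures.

k ≈ 1.12, θ ≈ 11.3

For Gamma(k, scale θ): mean = kθ, variance = kθ², so CV = 1/√k.
CV = SD/mean = 12/12.7 = 0.9449, hence k = 1/CV² = 1.12.
Then θ = mean/k = 12.7/1.12 = 11.3.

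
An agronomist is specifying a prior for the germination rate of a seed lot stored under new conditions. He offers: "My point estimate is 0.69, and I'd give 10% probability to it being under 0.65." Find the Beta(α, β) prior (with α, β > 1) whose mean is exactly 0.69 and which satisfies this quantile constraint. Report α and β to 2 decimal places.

α ≈ 153.96, β ≈ 69.17

With mean 0.69 fixed, write α = 0.69s, β = 0.31s where s = α+β.
Need P(θ < 0.65) = 0.1 under Beta(0.69s, 0.31s). Normal approximation: (q−m)/√(m(1−m)/s) ≈ z_{0.1} = -1.28, so s ≈ 0.69·0.31·(-1.28)²/(0.65−0.69)² = 219.6.
At s = 219.6: P(θ<0.65) ≈ 0.102. Adjusting to match 0.1 gives s ≈ 223.13.
So α = 0.69·223.13 ≈ 153.96, β = 0.31·223.13 ≈ 69.17.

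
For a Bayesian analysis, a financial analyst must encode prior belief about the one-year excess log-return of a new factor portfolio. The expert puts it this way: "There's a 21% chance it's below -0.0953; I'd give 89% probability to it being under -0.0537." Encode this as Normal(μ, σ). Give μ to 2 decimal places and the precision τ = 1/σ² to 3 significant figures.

μ = -0.08, τ = 2390

For Normal(μ,σ), the p-quantile is μ + z_p·σ. Here z_{0.21} = -0.8064, z_{0.89} = 1.227.
So -0.0953 = μ − 0.8064σ and -0.0537 = μ + 1.227σ.
Subtracting: σ = (-0.0537 − -0.0953)/(1.227 − (-0.8064)) = 0.02.
Then μ = -0.0953 − (-0.8064)·0.02 = -0.08.
Precision τ = 1/σ² = 1/0.02046² = 2390.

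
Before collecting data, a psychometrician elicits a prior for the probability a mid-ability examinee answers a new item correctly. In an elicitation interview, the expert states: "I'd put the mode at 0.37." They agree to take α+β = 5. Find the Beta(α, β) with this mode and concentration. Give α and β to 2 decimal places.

α = 2.11, β = 2.89

For α,β > 1 the Beta mode is (α−1)/(α+β−2). With α+β = 5, the mode is (α−1)/3.
Set (α−1)/3 = 0.37 → α = 1 + 0.37·3 = 2.11.
β = 5 − α = 2.89.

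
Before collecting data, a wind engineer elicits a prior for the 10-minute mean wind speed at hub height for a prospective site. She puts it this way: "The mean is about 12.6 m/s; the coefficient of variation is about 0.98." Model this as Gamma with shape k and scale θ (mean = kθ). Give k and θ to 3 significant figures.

For Gamma(k, scale θ): mean = kθ, variance = kθ², so CV = 1/√k.
CV = 0.98, hence k = 1/CV² = 1.04.
Then θ = mean/k = 12.6/1.04 = 12.1.

k ≈ 1.04, θ ≈ 12.1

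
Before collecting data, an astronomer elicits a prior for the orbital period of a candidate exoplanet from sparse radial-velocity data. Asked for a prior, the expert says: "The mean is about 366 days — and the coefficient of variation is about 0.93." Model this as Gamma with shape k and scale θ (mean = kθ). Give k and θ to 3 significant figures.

k ≈ 1.16, θ ≈ 317

For Gamma(k, scale θ): mean = kθ, variance = kθ², so CV = 1/√k.
CV = 0.93, hence k = 1/CV² = 1.16.
Then θ = mean/k = 366/1.16 = 317.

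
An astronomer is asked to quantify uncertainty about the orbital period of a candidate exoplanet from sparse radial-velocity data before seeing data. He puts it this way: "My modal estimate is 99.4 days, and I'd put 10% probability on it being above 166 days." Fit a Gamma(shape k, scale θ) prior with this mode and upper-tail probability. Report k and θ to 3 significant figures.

Gamma(k,θ) with k>1 has mode (k−1)θ, so θ = 99.4/(k−1).
Need P(X < 166) = 0.9 with θ tied to k this way. Start at k = 2, θ = 99.4: P(X<166) ≈ 0.497.
Too low — raise k to concentrate. Iterating converges to k ≈ 8.18.
Then θ = 99.4/(8.18−1) ≈ 13.8.

k ≈ 8.18, θ ≈ 13.8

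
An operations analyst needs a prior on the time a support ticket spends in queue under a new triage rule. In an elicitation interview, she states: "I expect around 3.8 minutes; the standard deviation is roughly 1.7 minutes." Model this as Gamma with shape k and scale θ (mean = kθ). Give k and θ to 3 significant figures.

k ≈ 5, θ ≈ 0.761

For Gamma(k, scale θ): mean = kθ, variance = kθ², so CV = 1/√k.
CV = SD/mean = 1.7/3.8 = 0.4474, hence k = 1/CV² = 5.
Then θ = mean/k = 3.8/5 = 0.761.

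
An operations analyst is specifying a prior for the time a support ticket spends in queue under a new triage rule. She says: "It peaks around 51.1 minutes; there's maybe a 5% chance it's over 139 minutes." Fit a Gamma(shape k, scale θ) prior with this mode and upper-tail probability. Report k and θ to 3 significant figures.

k ≈ 3.68, θ ≈ 19

Gamma(k,θ) with k>1 has mode (k−1)θ, so θ = 51.1/(k−1).
Need P(X < 139) = 0.95 with θ tied to k this way. Start at k = 2, θ = 51.1: P(X<139) ≈ 0.755.
Too low — raise k to concentrate. Iterating converges to k ≈ 3.68.
Then θ = 51.1/(3.68−1) ≈ 19.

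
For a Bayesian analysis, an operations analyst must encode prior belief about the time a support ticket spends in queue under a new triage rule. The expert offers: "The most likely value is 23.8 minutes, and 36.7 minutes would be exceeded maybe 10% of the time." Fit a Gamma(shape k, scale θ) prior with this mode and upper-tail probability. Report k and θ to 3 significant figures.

k ≈ 11, θ ≈ 2.39

Gamma(k,θ) with k>1 has mode (k−1)θ, so θ = 23.8/(k−1).
Need P(X < 36.7) = 0.9 with θ tied to k this way. Start at k = 2, θ = 23.8: P(X<36.7) ≈ 0.456.
Too low — raise k to concentrate. Iterating converges to k ≈ 11.
Then θ = 23.8/(11−1) ≈ 2.39.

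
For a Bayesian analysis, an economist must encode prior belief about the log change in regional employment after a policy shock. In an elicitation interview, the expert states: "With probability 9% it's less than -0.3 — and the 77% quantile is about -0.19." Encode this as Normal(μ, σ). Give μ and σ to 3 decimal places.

The p-quantile of Normal(μ,σ) is μ + z_p·σ, with z_{0.09} = -1.341 and z_{0.77} = 0.7388.
Eliminate σ: μ = (z₂·x₁ − z₁·x₂)/(z₂ − z₁) = (0.7388·-0.3 − (-1.341)·-0.19)/2.08 = -0.229.
Then σ = (x₂ − x₁)/(z₂ − z₁) = (-0.19 − -0.3)/2.08 = 0.053.

μ = -0.229, σ = 0.053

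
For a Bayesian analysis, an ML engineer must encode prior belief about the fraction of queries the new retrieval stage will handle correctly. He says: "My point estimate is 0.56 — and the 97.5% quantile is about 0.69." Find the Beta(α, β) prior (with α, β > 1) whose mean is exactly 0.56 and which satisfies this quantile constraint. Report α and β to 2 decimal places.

α ≈ 29.53, β ≈ 23.20

With mean 0.56 fixed, write α = 0.56s, β = 0.44s where s = α+β.
Need P(θ < 0.69) = 0.975 under Beta(0.56s, 0.44s). Normal approximation: (q−m)/√(m(1−m)/s) ≈ z_{0.975} = 1.96, so s ≈ 0.56·0.44·(1.96)²/(0.69−0.56)² = 56.0.
At s = 56.0: P(θ<0.69) ≈ 0.978. Adjusting to match 0.975 gives s ≈ 52.73.
So α = 0.56·52.73 ≈ 29.53, β = 0.44·52.73 ≈ 23.20.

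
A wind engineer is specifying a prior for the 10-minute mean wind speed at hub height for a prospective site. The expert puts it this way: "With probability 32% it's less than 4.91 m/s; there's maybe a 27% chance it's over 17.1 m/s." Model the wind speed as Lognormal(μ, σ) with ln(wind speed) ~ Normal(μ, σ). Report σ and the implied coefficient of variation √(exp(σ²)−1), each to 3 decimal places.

σ ≈ 1.155, CV ≈ 1.672

If T ~ Lognormal(μ,σ) then ln T ~ Normal(μ,σ), so the p-quantile of ln T is μ + z_p·σ.
ln(4.91) = 1.591 and ln(17.1) = 2.839; z_{0.32} = -0.4677, z_{0.73} = 0.6128.
σ = (2.839 − 1.591)/(0.6128 − (-0.4677)) = 1.155.
μ = 1.591 − (-0.4677)·1.155 = 2.131.
CV = √(exp(σ²)−1) = √(exp(1.3336)−1) = 1.672.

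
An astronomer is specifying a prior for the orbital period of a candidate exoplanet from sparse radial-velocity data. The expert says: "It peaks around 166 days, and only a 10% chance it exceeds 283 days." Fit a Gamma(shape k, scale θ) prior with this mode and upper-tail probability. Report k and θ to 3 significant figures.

k ≈ 7.65, θ ≈ 24.9

Gamma(k,θ) with k>1 has mode (k−1)θ, so θ = 166/(k−1).
Need P(X < 283) = 0.9 with θ tied to k this way. Start at k = 2, θ = 166: P(X<283) ≈ 0.508.
Too low — raise k to concentrate. Iterating converges to k ≈ 7.65.
Then θ = 166/(7.65−1) ≈ 24.9.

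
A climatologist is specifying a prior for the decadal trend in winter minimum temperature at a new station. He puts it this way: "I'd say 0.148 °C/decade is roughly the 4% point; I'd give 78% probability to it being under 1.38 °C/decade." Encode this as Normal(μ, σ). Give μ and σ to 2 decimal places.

For Normal(μ,σ), the p-quantile is μ + z_p·σ. Here z_{0.04} = -1.751, z_{0.78} = 0.7722.
So 0.148 = μ − 1.751σ and 1.38 = μ + 0.7722σ.
Subtracting: σ = (1.38 − 0.148)/(0.7722 − (-1.751)) = 0.49.
Then μ = 0.148 − (-1.751)·0.49 = 1.00.

μ = 1.00, σ = 0.49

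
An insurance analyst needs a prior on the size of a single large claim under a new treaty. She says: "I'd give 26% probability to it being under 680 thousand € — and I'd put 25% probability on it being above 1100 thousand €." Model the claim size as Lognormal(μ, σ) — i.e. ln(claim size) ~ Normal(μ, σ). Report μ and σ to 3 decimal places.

If T ~ Lognormal(μ,σ) then ln T ~ Normal(μ,σ), so the p-quantile of ln T is μ + z_p·σ.
ln(680) = 6.522 and ln(1100) = 7.003; z_{0.26} = -0.6433, z_{0.75} = 0.6745.
σ = (7.003 − 6.522)/(0.6745 − (-0.6433)) = 0.365.
μ = 6.522 − (-0.6433)·0.365 = 6.757.

μ ≈ 6.757, σ ≈ 0.365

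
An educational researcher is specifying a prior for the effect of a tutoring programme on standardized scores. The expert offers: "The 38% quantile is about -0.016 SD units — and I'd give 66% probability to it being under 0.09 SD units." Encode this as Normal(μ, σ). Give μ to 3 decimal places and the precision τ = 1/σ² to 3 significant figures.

μ = 0.029, τ = 45.9

For Normal(μ,σ), the p-quantile is μ + z_p·σ. Here z_{0.38} = -0.3055, z_{0.66} = 0.4125.
So -0.016 = μ − 0.3055σ and 0.09 = μ + 0.4125σ.
Subtracting: σ = (0.09 − -0.016)/(0.4125 − (-0.3055)) = 0.148.
Then μ = -0.016 − (-0.3055)·0.148 = 0.029.
Precision τ = 1/σ² = 1/0.1476² = 45.9.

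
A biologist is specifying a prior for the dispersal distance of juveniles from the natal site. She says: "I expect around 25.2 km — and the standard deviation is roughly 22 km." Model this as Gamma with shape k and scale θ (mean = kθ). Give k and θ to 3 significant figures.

For Gamma(k, scale θ): mean = kθ, variance = kθ², so CV = 1/√k.
CV = SD/mean = 22/25.2 = 0.873, hence k = 1/CV² = 1.31.
Then θ = mean/k = 25.2/1.31 = 19.2.

k ≈ 1.31, θ ≈ 19.2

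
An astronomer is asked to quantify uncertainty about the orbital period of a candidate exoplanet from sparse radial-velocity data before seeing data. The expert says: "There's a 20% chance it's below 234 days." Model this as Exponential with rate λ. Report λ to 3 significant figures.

P(T < 234.0) = 1 − e^(−λ·234.0) = 0.2, so λ = −ln(1−0.2)/234.0 = −ln(0.8)/234.0 = 0.000954.

λ ≈ 0.000954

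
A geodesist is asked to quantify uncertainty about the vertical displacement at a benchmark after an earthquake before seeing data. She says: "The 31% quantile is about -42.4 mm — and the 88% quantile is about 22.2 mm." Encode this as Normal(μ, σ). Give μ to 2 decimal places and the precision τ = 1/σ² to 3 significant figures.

μ = -23.23, τ = 0.000669

For Normal(μ,σ), the p-quantile is μ + z_p·σ. Here z_{0.31} = -0.4959, z_{0.88} = 1.175.
So -42.4 = μ − 0.4959σ and 22.2 = μ + 1.175σ.
Subtracting: σ = (22.2 − -42.4)/(1.175 − (-0.4959)) = 38.66.
Then μ = -42.4 − (-0.4959)·38.66 = -23.23.
Precision τ = 1/σ² = 1/38.66² = 0.000669.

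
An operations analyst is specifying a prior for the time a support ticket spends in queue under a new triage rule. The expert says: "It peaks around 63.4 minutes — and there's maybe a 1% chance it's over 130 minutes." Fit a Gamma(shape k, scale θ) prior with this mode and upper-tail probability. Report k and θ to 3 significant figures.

Gamma(k,θ) with k>1 has mode (k−1)θ, so θ = 63.4/(k−1).
Need P(X < 130) = 0.99 with θ tied to k this way. Start at k = 2, θ = 63.4: P(X<130) ≈ 0.607.
Too low — raise k to concentrate. Iterating converges to k ≈ 10.5.
Then θ = 63.4/(10.5−1) ≈ 6.69.

k ≈ 10.5, θ ≈ 6.69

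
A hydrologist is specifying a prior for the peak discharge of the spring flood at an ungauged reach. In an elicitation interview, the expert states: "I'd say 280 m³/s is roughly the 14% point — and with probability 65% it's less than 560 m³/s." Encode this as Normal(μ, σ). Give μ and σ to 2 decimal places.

The p-quantile of Normal(μ,σ) is μ + z_p·σ, with z_{0.14} = -1.08 and z_{0.65} = 0.3853.
Eliminate σ: μ = (z₂·x₁ − z₁·x₂)/(z₂ − z₁) = (0.3853·280 − (-1.08)·560)/1.466 = 486.39.
Then σ = (x₂ − x₁)/(z₂ − z₁) = (560 − 280)/1.466 = 191.04.

μ = 486.39, σ = 191.04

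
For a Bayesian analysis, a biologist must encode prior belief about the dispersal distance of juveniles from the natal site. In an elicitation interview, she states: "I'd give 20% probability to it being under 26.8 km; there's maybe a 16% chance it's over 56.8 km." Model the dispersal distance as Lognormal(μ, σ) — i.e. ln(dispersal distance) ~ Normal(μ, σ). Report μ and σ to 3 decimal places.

If T ~ Lognormal(μ,σ) then ln T ~ Normal(μ,σ), so the p-quantile of ln T is μ + z_p·σ.
ln(26.8) = 3.288 and ln(56.8) = 4.04; z_{0.2} = -0.8416, z_{0.84} = 0.9945.
σ = (4.04 − 3.288)/(0.9945 − (-0.8416)) = 0.409.
μ = 3.288 − (-0.8416)·0.409 = 3.633.

μ ≈ 3.633, σ ≈ 0.409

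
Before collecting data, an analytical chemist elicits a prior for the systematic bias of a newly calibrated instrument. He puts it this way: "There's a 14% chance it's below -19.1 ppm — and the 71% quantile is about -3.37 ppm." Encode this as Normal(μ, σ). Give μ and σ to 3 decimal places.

The p-quantile of Normal(μ,σ) is μ + z_p·σ, with z_{0.14} = -1.08 and z_{0.71} = 0.5534.
Eliminate σ: μ = (z₂·x₁ − z₁·x₂)/(z₂ − z₁) = (0.5534·-19.1 − (-1.08)·-3.37)/1.634 = -8.698.
Then σ = (x₂ − x₁)/(z₂ − z₁) = (-3.37 − -19.1)/1.634 = 9.628.

μ = -8.698, σ = 9.628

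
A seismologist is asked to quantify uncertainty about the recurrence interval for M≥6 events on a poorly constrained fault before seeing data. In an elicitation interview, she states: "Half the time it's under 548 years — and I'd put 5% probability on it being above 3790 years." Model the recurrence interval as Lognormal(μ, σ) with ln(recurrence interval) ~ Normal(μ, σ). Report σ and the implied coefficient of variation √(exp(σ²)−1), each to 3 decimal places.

If T ~ Lognormal(μ,σ) then ln T ~ Normal(μ,σ), so the p-quantile of ln T is μ + z_p·σ.
ln(548) = 6.306 and ln(3790) = 8.24; z_{0.5} = 0, z_{0.95} = 1.645.
σ = (8.24 − 6.306)/(1.645 − (0)) = 1.176.
μ = 6.306 − (0)·1.176 = 6.306.
CV = √(exp(σ²)−1) = √(exp(1.3823)−1) = 1.727.

σ ≈ 1.176, CV ≈ 1.727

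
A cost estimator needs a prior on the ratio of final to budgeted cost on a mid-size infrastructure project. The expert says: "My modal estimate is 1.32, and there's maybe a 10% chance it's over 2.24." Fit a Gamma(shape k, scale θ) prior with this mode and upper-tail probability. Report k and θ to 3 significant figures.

k ≈ 7.77, θ ≈ 0.195

Gamma(k,θ) with k>1 has mode (k−1)θ, so θ = 1.32/(k−1).
Need P(X < 2.24) = 0.9 with θ tied to k this way. Start at k = 2, θ = 1.32: P(X<2.24) ≈ 0.506.
Too low — raise k to concentrate. Iterating converges to k ≈ 7.77.
Then θ = 1.32/(7.77−1) ≈ 0.195.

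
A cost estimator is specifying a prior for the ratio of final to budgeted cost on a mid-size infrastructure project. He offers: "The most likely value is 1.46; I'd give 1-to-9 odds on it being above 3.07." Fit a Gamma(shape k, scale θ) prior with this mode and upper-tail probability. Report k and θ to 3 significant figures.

k ≈ 4.48, θ ≈ 0.42

Gamma(k,θ) with k>1 has mode (k−1)θ, so θ = 1.46/(k−1).
Need P(X < 3.07) = 0.9 with θ tied to k this way. Start at k = 2, θ = 1.46: P(X<3.07) ≈ 0.621.
Too low — raise k to concentrate. Iterating converges to k ≈ 4.48.
Then θ = 1.46/(4.48−1) ≈ 0.42.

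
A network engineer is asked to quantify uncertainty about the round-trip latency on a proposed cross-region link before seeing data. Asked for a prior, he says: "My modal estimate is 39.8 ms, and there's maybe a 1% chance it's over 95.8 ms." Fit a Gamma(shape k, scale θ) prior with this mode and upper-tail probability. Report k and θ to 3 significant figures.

k ≈ 7.13, θ ≈ 6.49

Gamma(k,θ) with k>1 has mode (k−1)θ, so θ = 39.8/(k−1).
Need P(X < 95.8) = 0.99 with θ tied to k this way. Start at k = 2, θ = 39.8: P(X<95.8) ≈ 0.693.
Too low — raise k to concentrate. Iterating converges to k ≈ 7.13.
Then θ = 39.8/(7.13−1) ≈ 6.49.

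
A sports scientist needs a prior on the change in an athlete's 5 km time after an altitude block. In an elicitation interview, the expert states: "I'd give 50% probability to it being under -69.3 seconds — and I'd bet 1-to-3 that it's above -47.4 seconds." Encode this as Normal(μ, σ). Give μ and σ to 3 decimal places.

The p-quantile of Normal(μ,σ) is μ + z_p·σ, with z_{0.5} = 0 and z_{0.75} = 0.6745.
Eliminate σ: μ = (z₂·x₁ − z₁·x₂)/(z₂ − z₁) = (0.6745·-69.3 − (0)·-47.4)/0.6745 = -69.300.
Then σ = (x₂ − x₁)/(z₂ − z₁) = (-47.4 − -69.3)/0.6745 = 32.469.

μ = -69.300, σ = 32.469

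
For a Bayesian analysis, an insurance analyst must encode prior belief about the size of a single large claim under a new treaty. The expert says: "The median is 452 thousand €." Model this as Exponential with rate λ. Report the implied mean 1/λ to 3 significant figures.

mean ≈ 652 thousand €

Exponential median = ln 2 / λ, so λ = ln 2 / 452.0 = 0.00153.
Mean = 1/λ = 652 thousand €.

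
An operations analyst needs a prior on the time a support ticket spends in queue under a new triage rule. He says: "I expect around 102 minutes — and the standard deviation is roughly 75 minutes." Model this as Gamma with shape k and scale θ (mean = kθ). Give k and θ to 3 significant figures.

For Gamma(k, scale θ): mean = kθ, variance = kθ², so CV = 1/√k.
CV = SD/mean = 75/102 = 0.7353, hence k = 1/CV² = 1.85.
Then θ = mean/k = 102/1.85 = 55.1.

k ≈ 1.85, θ ≈ 55.1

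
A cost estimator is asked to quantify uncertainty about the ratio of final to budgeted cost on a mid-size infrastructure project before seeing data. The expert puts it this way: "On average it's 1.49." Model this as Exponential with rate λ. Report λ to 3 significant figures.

Exponential mean = 1/λ, so λ = 1/1.49 = 0.671.

λ ≈ 0.671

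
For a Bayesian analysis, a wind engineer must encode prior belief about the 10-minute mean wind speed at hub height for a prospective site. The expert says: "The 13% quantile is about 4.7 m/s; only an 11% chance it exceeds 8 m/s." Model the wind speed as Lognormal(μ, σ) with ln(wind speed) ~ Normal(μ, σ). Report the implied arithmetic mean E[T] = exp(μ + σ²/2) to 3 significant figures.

If T ~ Lognormal(μ,σ) then ln T ~ Normal(μ,σ), so the p-quantile of ln T is μ + z_p·σ.
ln(4.7) = 1.548 and ln(8) = 2.079; z_{0.13} = -1.126, z_{0.89} = 1.227.
σ = (2.079 − 1.548)/(1.227 − (-1.126)) = 0.226.
μ = 1.548 − (-1.126)·0.226 = 1.802.
E[T] = exp(μ + σ²/2) = exp(1.802 + 0.0255) = 6.22 m/s.

E[T] ≈ 6.22 m/s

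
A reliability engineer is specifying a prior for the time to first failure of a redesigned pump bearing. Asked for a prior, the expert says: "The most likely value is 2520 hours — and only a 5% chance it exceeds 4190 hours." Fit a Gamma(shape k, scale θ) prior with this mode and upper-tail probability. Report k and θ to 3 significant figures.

k ≈ 11.8, θ ≈ 233

Gamma(k,θ) with k>1 has mode (k−1)θ, so θ = 2520/(k−1).
Need P(X < 4190) = 0.95 with θ tied to k this way. Start at k = 2, θ = 2520: P(X<4190) ≈ 0.495.
Too low — raise k to concentrate. Iterating converges to k ≈ 11.8.
Then θ = 2520/(11.8−1) ≈ 233.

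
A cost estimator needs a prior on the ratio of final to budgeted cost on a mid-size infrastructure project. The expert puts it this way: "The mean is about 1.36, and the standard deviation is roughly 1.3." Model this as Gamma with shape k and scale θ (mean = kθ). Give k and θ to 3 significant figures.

For Gamma(k, scale θ): mean = kθ, variance = kθ², so CV = 1/√k.
CV = SD/mean = 1.3/1.36 = 0.9559, hence k = 1/CV² = 1.09.
Then θ = mean/k = 1.36/1.09 = 1.24.

k ≈ 1.09, θ ≈ 1.24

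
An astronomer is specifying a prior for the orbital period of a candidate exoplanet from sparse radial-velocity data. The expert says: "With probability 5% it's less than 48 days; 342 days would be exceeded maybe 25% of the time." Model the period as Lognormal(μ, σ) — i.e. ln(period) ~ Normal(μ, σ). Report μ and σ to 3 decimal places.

μ ≈ 5.264, σ ≈ 0.847

If T ~ Lognormal(μ,σ) then ln T ~ Normal(μ,σ), so the p-quantile of ln T is μ + z_p·σ.
ln(48) = 3.871 and ln(342) = 5.835; z_{0.05} = -1.645, z_{0.75} = 0.6745.
σ = (5.835 − 3.871)/(0.6745 − (-1.645)) = 0.847.
μ = 3.871 − (-1.645)·0.847 = 5.264.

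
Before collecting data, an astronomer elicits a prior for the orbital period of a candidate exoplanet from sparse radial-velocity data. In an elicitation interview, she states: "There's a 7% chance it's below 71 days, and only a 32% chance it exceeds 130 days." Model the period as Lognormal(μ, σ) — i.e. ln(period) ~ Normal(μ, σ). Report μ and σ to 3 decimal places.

μ ≈ 4.722, σ ≈ 0.311

If T ~ Lognormal(μ,σ) then ln T ~ Normal(μ,σ), so the p-quantile of ln T is μ + z_p·σ.
ln(71) = 4.263 and ln(130) = 4.868; z_{0.07} = -1.476, z_{0.68} = 0.4677.
σ = (4.868 − 4.263)/(0.4677 − (-1.476)) = 0.311.
μ = 4.263 − (-1.476)·0.311 = 4.722.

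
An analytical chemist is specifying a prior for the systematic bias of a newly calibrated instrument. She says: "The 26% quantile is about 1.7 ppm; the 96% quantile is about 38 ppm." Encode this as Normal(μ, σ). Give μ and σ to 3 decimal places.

For Normal(μ,σ), the p-quantile is μ + z_p·σ. Here z_{0.26} = -0.6433, z_{0.96} = 1.751.
So 1.7 = μ − 0.6433σ and 38 = μ + 1.751σ.
Subtracting: σ = (38 − 1.7)/(1.751 − (-0.6433)) = 15.163.
Then μ = 1.7 − (-0.6433)·15.163 = 11.455.

μ = 11.455, σ = 15.163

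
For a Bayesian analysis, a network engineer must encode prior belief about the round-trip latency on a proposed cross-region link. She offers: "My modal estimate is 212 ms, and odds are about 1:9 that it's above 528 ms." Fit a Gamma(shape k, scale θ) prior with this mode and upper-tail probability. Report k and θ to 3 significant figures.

k ≈ 3.31, θ ≈ 91.9

Gamma(k,θ) with k>1 has mode (k−1)θ, so θ = 212/(k−1).
Need P(X < 528) = 0.9 with θ tied to k this way. Start at k = 2, θ = 212: P(X<528) ≈ 0.711.
Too low — raise k to concentrate. Iterating converges to k ≈ 3.31.
Then θ = 212/(3.31−1) ≈ 91.9.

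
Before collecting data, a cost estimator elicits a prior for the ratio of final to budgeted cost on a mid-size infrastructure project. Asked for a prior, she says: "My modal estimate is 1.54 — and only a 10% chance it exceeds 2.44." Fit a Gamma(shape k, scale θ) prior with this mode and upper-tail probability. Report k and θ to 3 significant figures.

Gamma(k,θ) with k>1 has mode (k−1)θ, so θ = 1.54/(k−1).
Need P(X < 2.44) = 0.9 with θ tied to k this way. Start at k = 2, θ = 1.54: P(X<2.44) ≈ 0.470.
Too low — raise k to concentrate. Iterating converges to k ≈ 9.86.
Then θ = 1.54/(9.86−1) ≈ 0.174.

k ≈ 9.86, θ ≈ 0.174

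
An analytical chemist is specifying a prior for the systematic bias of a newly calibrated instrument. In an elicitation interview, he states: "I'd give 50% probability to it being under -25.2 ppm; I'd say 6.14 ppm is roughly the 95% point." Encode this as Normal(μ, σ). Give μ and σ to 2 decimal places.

For Normal(μ,σ), the p-quantile is μ + z_p·σ. Here z_{0.5} = 0, z_{0.95} = 1.645.
So -25.2 = μ + 0σ and 6.14 = μ + 1.645σ.
Subtracting: σ = (6.14 − -25.2)/(1.645 − (0)) = 19.05.
Then μ = -25.2 − (0)·19.05 = -25.20.

μ = -25.20, σ = 19.05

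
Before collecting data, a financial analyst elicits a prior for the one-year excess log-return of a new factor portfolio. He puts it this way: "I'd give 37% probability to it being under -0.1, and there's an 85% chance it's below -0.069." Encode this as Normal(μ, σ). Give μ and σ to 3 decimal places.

For Normal(μ,σ), the p-quantile is μ + z_p·σ. Here z_{0.37} = -0.3319, z_{0.85} = 1.036.
So -0.1 = μ − 0.3319σ and -0.069 = μ + 1.036σ.
Subtracting: σ = (-0.069 − -0.1)/(1.036 − (-0.3319)) = 0.023.
Then μ = -0.1 − (-0.3319)·0.023 = -0.092.

μ = -0.092, σ = 0.023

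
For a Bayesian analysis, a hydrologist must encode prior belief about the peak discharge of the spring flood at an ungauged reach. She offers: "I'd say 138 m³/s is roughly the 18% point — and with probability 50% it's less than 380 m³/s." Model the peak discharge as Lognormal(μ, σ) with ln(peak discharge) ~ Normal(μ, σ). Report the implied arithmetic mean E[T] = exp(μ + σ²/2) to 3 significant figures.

If T ~ Lognormal(μ,σ) then ln T ~ Normal(μ,σ), so the p-quantile of ln T is μ + z_p·σ.
ln(138) = 4.927 and ln(380) = 5.94; z_{0.18} = -0.9154, z_{0.5} = 0.
σ = (5.94 − 4.927)/(0 − (-0.9154)) = 1.107.
μ = 4.927 − (-0.9154)·1.107 = 5.940.
E[T] = exp(μ + σ²/2) = exp(5.940 + 0.6123) = 701 m³/s.

E[T] ≈ 701 m³/s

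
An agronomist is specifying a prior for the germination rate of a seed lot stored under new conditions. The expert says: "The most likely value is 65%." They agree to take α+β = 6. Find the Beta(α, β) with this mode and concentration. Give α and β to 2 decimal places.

For α,β > 1 the Beta mode is (α−1)/(α+β−2). With α+β = 6, the mode is (α−1)/4.
Set (α−1)/4 = 0.65 → α = 1 + 0.65·4 = 3.60.
β = 6 − α = 2.40.

α = 3.60, β = 2.40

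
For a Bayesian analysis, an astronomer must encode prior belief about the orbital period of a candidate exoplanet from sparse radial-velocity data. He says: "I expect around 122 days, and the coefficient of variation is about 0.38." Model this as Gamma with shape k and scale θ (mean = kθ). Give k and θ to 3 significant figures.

k ≈ 6.93, θ ≈ 17.6

For Gamma(k, scale θ): mean = kθ, variance = kθ², so CV = 1/√k.
CV = 0.38, hence k = 1/CV² = 6.93.
Then θ = mean/k = 122/6.93 = 17.6.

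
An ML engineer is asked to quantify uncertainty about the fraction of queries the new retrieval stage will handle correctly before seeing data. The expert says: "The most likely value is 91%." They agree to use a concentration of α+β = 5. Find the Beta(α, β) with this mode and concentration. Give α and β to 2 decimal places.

α = 3.73, β = 1.27

For α,β > 1 the Beta mode is (α−1)/(α+β−2). With α+β = 5, the mode is (α−1)/3.
Set (α−1)/3 = 0.91 → α = 1 + 0.91·3 = 3.73.
β = 5 − α = 1.27.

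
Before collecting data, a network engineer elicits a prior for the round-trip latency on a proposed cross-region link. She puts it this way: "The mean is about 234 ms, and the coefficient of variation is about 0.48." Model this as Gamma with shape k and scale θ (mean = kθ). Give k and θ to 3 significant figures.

k ≈ 4.34, θ ≈ 53.9

For Gamma(k, scale θ): mean = kθ, variance = kθ², so CV = 1/√k.
CV = 0.48, hence k = 1/CV² = 4.34.
Then θ = mean/k = 234/4.34 = 53.9.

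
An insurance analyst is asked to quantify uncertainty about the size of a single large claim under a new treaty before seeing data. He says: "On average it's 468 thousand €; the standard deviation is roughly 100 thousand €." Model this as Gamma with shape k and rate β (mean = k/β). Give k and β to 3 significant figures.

For Gamma(k, rate β): mean = k/β, variance = k/β², so CV = 1/√k.
CV = SD/mean = 100/468 = 0.2137, hence k = 1/CV² = 21.9.
Then β = k/mean = 21.9/468 = 0.0468.

k ≈ 21.9, β ≈ 0.0468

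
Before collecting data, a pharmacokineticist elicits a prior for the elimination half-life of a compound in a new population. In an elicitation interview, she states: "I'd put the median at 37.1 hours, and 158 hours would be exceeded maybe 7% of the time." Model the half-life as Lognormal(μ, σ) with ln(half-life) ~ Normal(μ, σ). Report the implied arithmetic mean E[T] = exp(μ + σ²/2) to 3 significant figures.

E[T] ≈ 60.1 hours

If T ~ Lognormal(μ,σ) then ln T ~ Normal(μ,σ), so the p-quantile of ln T is μ + z_p·σ.
ln(37.1) = 3.614 and ln(158) = 5.063; z_{0.5} = 0, z_{0.93} = 1.476.
σ = (5.063 − 3.614)/(1.476 − (0)) = 0.982.
μ = 3.614 − (0)·0.982 = 3.614.
E[T] = exp(μ + σ²/2) = exp(3.614 + 0.4820) = 60.1 hours.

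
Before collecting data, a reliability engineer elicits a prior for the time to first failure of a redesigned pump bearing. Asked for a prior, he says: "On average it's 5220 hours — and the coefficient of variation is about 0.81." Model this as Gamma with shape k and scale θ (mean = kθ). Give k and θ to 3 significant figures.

For Gamma(k, scale θ): mean = kθ, variance = kθ², so CV = 1/√k.
CV = 0.81, hence k = 1/CV² = 1.52.
Then θ = mean/k = 5220/1.52 = 3420.

k ≈ 1.52, θ ≈ 3420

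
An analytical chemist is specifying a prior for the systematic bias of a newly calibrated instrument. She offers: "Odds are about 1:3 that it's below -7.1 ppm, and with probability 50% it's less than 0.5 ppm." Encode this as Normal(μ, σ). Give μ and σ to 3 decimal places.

For Normal(μ,σ), the p-quantile is μ + z_p·σ. Here z_{0.25} = -0.6745, z_{0.5} = 0.
So -7.1 = μ − 0.6745σ and 0.5 = μ + 0σ.
Subtracting: σ = (0.5 − -7.1)/(0 − (-0.6745)) = 11.268.
Then μ = -7.1 − (-0.6745)·11.268 = 0.500.

μ = 0.500, σ = 11.268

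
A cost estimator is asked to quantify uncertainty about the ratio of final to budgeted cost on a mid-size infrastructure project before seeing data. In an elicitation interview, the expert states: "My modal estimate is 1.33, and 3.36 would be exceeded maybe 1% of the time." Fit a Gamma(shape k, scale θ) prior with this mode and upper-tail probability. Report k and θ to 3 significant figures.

k ≈ 6.45, θ ≈ 0.244

Gamma(k,θ) with k>1 has mode (k−1)θ, so θ = 1.33/(k−1).
Need P(X < 3.36) = 0.99 with θ tied to k this way. Start at k = 2, θ = 1.33: P(X<3.36) ≈ 0.718.
Too low — raise k to concentrate. Iterating converges to k ≈ 6.45.
Then θ = 1.33/(6.45−1) ≈ 0.244.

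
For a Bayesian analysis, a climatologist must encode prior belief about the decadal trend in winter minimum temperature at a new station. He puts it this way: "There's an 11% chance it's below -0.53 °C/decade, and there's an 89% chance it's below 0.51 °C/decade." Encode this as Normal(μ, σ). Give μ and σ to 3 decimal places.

μ = -0.010, σ = 0.424

For Normal(μ,σ), the p-quantile is μ + z_p·σ. Here z_{0.11} = -1.227, z_{0.89} = 1.227.
So -0.53 = μ − 1.227σ and 0.51 = μ + 1.227σ.
Subtracting: σ = (0.51 − -0.53)/(1.227 − (-1.227)) = 0.424.
Then μ = -0.53 − (-1.227)·0.424 = -0.010.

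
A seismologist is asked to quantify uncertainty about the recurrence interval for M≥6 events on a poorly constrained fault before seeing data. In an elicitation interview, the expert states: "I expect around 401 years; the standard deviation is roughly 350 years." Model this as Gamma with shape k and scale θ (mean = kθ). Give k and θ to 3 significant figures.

For Gamma(k, scale θ): mean = kθ, variance = kθ², so CV = 1/√k.
CV = SD/mean = 350/401 = 0.8728, hence k = 1/CV² = 1.31.
Then θ = mean/k = 401/1.31 = 305.

k ≈ 1.31, θ ≈ 305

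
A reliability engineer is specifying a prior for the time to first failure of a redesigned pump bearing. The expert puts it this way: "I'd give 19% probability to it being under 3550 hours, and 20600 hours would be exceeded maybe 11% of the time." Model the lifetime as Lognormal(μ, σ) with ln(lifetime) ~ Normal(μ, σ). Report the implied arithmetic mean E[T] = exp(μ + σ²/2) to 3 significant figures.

E[T] ≈ 10500 hours

If T ~ Lognormal(μ,σ) then ln T ~ Normal(μ,σ), so the p-quantile of ln T is μ + z_p·σ.
ln(3550) = 8.175 and ln(20600) = 9.933; z_{0.19} = -0.8779, z_{0.89} = 1.227.
σ = (9.933 − 8.175)/(1.227 − (-0.8779)) = 0.836.
μ = 8.175 − (-0.8779)·0.836 = 8.908.
E[T] = exp(μ + σ²/2) = exp(8.908 + 0.3491) = 10500 hours.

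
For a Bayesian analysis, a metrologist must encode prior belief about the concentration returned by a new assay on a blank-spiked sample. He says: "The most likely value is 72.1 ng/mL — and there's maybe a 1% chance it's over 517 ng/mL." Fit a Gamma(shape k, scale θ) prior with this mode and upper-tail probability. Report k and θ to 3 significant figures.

k ≈ 1.9, θ ≈ 80.2

Gamma(k,θ) with k>1 has mode (k−1)θ, so θ = 72.1/(k−1).
Need P(X < 517) = 0.99 with θ tied to k this way. Start at k = 2, θ = 72.1: P(X<517) ≈ 0.994.
Too high — lower k to spread out. Iterating converges to k ≈ 1.9.
Then θ = 72.1/(1.9−1) ≈ 80.2.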